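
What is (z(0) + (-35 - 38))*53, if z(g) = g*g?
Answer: -3869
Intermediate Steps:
z(g) = g²
(z(0) + (-35 - 38))*53 = (0² + (-35 - 38))*53 = (0 - 73)*53 = -73*53 = -3869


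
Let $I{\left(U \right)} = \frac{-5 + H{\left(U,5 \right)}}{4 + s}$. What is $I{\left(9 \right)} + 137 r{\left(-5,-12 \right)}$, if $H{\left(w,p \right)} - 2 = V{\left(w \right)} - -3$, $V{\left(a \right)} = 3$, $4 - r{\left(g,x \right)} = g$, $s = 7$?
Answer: $\frac{13566}{11} \approx 1233.3$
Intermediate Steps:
$r{\left(g,x \right)} = 4 - g$
$H{\left(w,p \right)} = 8$ ($H{\left(w,p \right)} = 2 + \left(3 - -3\right) = 2 + \left(3 + 3\right) = 2 + 6 = 8$)
$I{\left(U \right)} = \frac{3}{11}$ ($I{\left(U \right)} = \frac{-5 + 8}{4 + 7} = \frac{3}{11}$)
$I{\left(9 \right)} + 137 r{\left(-5,-12 \right)} = \frac{3}{11} + 137 \left(4 - -5\right) = \frac{3}{11} + 137 \left(4 + 5\right) = \frac{3}{11} + 137 \cdot 9 = \frac{3}{11} + 1233 = \frac{13566}{11}$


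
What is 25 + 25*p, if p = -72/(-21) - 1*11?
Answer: -1150/7 ≈ -164.29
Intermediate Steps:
p = -53/7 (p = -72*(-1/21) - 11 = 24/7 - 11 = -53/7 ≈ -7.5714)
25 + 25*p = 25 + 25*(-53/7) = 25 - 1325/7 = -1150/7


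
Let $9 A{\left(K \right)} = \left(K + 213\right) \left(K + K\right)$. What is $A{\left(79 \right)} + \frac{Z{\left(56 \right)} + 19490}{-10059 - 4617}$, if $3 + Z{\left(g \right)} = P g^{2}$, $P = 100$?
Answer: $\frac{224698051}{44028} \approx 5103.5$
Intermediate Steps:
$Z{\left(g \right)} = -3 + 100 g^{2}$
$A{\left(K \right)} = \frac{2 K \left(213 + K\right)}{9}$ ($A{\left(K \right)} = \frac{\left(K + 213\right) \left(K + K\right)}{9} = \frac{\left(213 + K\right) 2 K}{9} = \frac{2 K \left(213 + K\right)}{9}$)
$A{\left(79 \right)} + \frac{Z{\left(56 \right)} + 19490}{-10059 - 4617} = \frac{2}{9} \cdot 79 \left(213 + 79\right) + \frac{\left(-3 + 100 \cdot 56^{2}\right) + 19490}{-10059 - 4617} = \frac{2}{9} \cdot 79 \cdot 292 + \frac{\left(-3 + 100 \cdot 3136\right) + 19490}{-14676} = \frac{46136}{9} + \left(\left(-3 + 313600\right) + 19490\right) \left(- \frac{1}{14676}\right) = \frac{46136}{9} + \left(313597 + 19490\right) \left(- \frac{1}{14676}\right) = \frac{46136}{9} + 333087 \left(- \frac{1}{14676}\right) = \frac{46136}{9} - \frac{111029}{4892} = \frac{224698051}{44028}$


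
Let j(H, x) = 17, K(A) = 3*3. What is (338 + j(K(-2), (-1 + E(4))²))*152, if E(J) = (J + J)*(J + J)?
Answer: 53960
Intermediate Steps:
K(A) = 9
E(J) = 4*J² (E(J) = (2*J)*(2*J) = 4*J²)
(338 + j(K(-2), (-1 + E(4))²))*152 = (338 + 17)*152 = 355*152 = 53960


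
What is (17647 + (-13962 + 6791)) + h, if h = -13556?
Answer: -3080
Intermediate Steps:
(17647 + (-13962 + 6791)) + h = (17647 + (-13962 + 6791)) - 13556 = (17647 - 7171) - 13556 = 10476 - 13556 = -3080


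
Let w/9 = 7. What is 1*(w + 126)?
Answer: 189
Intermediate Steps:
w = 63 (w = 9*7 = 63)
1*(w + 126) = 1*(63 + 126) = 1*189 = 189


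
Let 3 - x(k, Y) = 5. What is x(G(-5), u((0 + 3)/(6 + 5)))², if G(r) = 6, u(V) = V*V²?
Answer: 4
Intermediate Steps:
u(V) = V³
x(k, Y) = -2 (x(k, Y) = 3 - 1*5 = 3 - 5 = -2)
x(G(-5), u((0 + 3)/(6 + 5)))² = (-2)² = 4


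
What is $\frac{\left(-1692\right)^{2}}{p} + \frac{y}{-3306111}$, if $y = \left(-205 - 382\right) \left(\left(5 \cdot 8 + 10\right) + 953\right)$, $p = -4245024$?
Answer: $- \frac{145117533055}{292385844618} \approx -0.49632$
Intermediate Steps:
$y = -588761$ ($y = \left(-205 - 382\right) \left(\left(40 + 10\right) + 953\right) = - 587 \left(50 + 953\right) = \left(-587\right) 1003 = -588761$)
$\frac{\left(-1692\right)^{2}}{p} + \frac{y}{-3306111} = \frac{\left(-1692\right)^{2}}{-4245024} - \frac{588761}{-3306111} = 2862864 \left(- \frac{1}{4245024}\right) - - \frac{588761}{3306111} = - \frac{59643}{88438} + \frac{588761}{3306111} = - \frac{145117533055}{292385844618}$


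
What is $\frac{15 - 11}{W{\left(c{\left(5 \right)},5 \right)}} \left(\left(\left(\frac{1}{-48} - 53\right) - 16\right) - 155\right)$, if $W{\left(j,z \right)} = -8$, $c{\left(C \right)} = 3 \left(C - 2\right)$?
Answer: $\frac{10753}{96} \approx 112.01$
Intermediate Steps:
$c{\left(C \right)} = -6 + 3 C$ ($c{\left(C \right)} = 3 \left(-2 + C\right) = -6 + 3 C$)
$\frac{15 - 11}{W{\left(c{\left(5 \right)},5 \right)}} \left(\left(\left(\frac{1}{-48} - 53\right) - 16\right) - 155\right) = \frac{15 - 11}{-8} \left(\left(\left(\frac{1}{-48} - 53\right) - 16\right) - 155\right) = \left(15 - 11\right) \left(- \frac{1}{8}\right) \left(\left(\left(- \frac{1}{48} - 53\right) - 16\right) - 155\right) = 4 \left(- \frac{1}{8}\right) \left(\left(- \frac{2545}{48} - 16\right) - 155\right) = - \frac{- \frac{3313}{48} - 155}{2} = \left(- \frac{1}{2}\right) \left(- \frac{10753}{48}\right) = \frac{10753}{96}$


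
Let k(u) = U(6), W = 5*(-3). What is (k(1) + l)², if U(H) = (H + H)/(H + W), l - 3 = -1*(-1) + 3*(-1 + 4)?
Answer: 1225/9 ≈ 136.11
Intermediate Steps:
W = -15
l = 13 (l = 3 + (-1*(-1) + 3*(-1 + 4)) = 3 + (1 + 3*3) = 3 + (1 + 9) = 3 + 10 = 13)
U(H) = 2*H/(-15 + H) (U(H) = (H + H)/(H - 15) = (2*H)/(-15 + H) = 2*H/(-15 + H))
k(u) = -4/3 (k(u) = 2*6/(-15 + 6) = 2*6/(-9) = 2*6*(-⅑) = -4/3)
(k(1) + l)² = (-4/3 + 13)² = (35/3)² = 1225/9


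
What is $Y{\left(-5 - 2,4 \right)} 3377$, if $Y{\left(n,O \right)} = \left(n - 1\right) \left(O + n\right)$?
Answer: $81048$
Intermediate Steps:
$Y{\left(n,O \right)} = \left(-1 + n\right) \left(O + n\right)$
$Y{\left(-5 - 2,4 \right)} 3377 = \left(\left(-5 - 2\right)^{2} - 4 - \left(-5 - 2\right) + 4 \left(-5 - 2\right)\right) 3377 = \left(\left(-7\right)^{2} - 4 - -7 + 4 \left(-7\right)\right) 3377 = \left(49 - 4 + 7 - 28\right) 3377 = 24 \cdot 3377 = 81048$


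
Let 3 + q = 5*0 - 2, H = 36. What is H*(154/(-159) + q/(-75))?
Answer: -8604/265 ≈ -32.468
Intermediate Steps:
q = -5 (q = -3 + (5*0 - 2) = -3 + (0 - 2) = -3 - 2 = -5)
H*(154/(-159) + q/(-75)) = 36*(154/(-159) - 5/(-75)) = 36*(154*(-1/159) - 5*(-1/75)) = 36*(-154/159 + 1/15) = 36*(-239/265) = -8604/265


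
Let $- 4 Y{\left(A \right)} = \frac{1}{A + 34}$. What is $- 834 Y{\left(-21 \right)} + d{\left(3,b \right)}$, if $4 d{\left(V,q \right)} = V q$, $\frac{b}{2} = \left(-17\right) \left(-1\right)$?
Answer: $\frac{540}{13} \approx 41.538$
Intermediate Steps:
$b = 34$ ($b = 2 \left(\left(-17\right) \left(-1\right)\right) = 2 \cdot 17 = 34$)
$Y{\left(A \right)} = - \frac{1}{4 \left(34 + A\right)}$ ($Y{\left(A \right)} = - \frac{1}{4 \left(A + 34\right)} = - \frac{1}{4 \left(34 + A\right)}$)
$d{\left(V,q \right)} = \frac{V q}{4}$
$- 834 Y{\left(-21 \right)} + d{\left(3,b \right)} = - 834 \left(- \frac{1}{136 + 4 \left(-21\right)}\right) + \frac{1}{4} \cdot 3 \cdot 34 = - 834 \left(- \frac{1}{136 - 84}\right) + \frac{51}{2} = - 834 \left(- \frac{1}{52}\right) + \frac{51}{2} = - 834 \left(\left(-1\right) \frac{1}{52}\right) + \frac{51}{2} = \left(-834\right) \left(- \frac{1}{52}\right) + \frac{51}{2} = \frac{417}{26} + \frac{51}{2} = \frac{540}{13}$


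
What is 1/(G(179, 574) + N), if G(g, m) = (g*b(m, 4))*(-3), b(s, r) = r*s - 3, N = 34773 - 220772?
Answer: -1/1417340 ≈ -7.0555e-7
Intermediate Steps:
N = -185999
b(s, r) = -3 + r*s
G(g, m) = -3*g*(-3 + 4*m) (G(g, m) = (g*(-3 + 4*m))*(-3) = -3*g*(-3 + 4*m))
1/(G(179, 574) + N) = 1/(3*179*(3 - 4*574) - 185999) = 1/(3*179*(3 - 2296) - 185999) = 1/(3*179*(-2293) - 185999) = 1/(-1231341 - 185999) = 1/(-1417340) = -1/1417340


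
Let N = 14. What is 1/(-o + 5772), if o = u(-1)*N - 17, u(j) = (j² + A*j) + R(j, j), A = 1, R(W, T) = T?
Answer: 1/5803 ≈ 0.00017232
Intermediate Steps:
u(j) = j² + 2*j (u(j) = (j² + 1*j) + j = (j² + j) + j = (j + j²) + j = j² + 2*j)
o = -31 (o = -(2 - 1)*14 - 17 = -1*1*14 - 17 = -1*14 - 17 = -14 - 17 = -31)
1/(-o + 5772) = 1/(-1*(-31) + 5772) = 1/(31 + 5772) = 1/5803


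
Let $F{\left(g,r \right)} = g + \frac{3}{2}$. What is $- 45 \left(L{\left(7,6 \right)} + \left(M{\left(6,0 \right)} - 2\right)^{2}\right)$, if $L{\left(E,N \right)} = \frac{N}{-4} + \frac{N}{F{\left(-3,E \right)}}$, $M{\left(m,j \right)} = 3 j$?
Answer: $\frac{135}{2} \approx 67.5$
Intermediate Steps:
$F{\left(g,r \right)} = \frac{3}{2} + g$ ($F{\left(g,r \right)} = g + 3 \cdot \frac{1}{2} = g + \frac{3}{2} = \frac{3}{2} + g$)
$L{\left(E,N \right)} = - \frac{11 N}{12}$ ($L{\left(E,N \right)} = \frac{N}{-4} + \frac{N}{\frac{3}{2} - 3} = N \left(- \frac{1}{4}\right) + \frac{N}{- \frac{3}{2}} = - \frac{N}{4} + N \left(- \frac{2}{3}\right) = - \frac{N}{4} - \frac{2 N}{3} = - \frac{11 N}{12}$)
$- 45 \left(L{\left(7,6 \right)} + \left(M{\left(6,0 \right)} - 2\right)^{2}\right) = - 45 \left(\left(- \frac{11}{12}\right) 6 + \left(3 \cdot 0 - 2\right)^{2}\right) = - 45 \left(- \frac{11}{2} + \left(0 - 2\right)^{2}\right) = - 45 \left(- \frac{11}{2} + \left(-2\right)^{2}\right) = - 45 \left(- \frac{11}{2} + 4\right) = \left(-45\right) \left(- \frac{3}{2}\right) = \frac{135}{2}$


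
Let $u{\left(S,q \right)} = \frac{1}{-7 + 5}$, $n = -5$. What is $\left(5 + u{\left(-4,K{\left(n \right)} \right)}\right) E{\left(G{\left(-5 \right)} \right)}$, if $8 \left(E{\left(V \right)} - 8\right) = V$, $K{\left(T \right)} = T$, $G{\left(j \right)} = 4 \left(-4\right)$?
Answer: $27$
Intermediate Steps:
$G{\left(j \right)} = -16$
$u{\left(S,q \right)} = - \frac{1}{2}$ ($u{\left(S,q \right)} = \frac{1}{-2} = - \frac{1}{2}$)
$E{\left(V \right)} = 8 + \frac{V}{8}$
$\left(5 + u{\left(-4,K{\left(n \right)} \right)}\right) E{\left(G{\left(-5 \right)} \right)} = \left(5 - \frac{1}{2}\right) \left(8 + \frac{1}{8} \left(-16\right)\right) = \frac{9 \left(8 - 2\right)}{2} = \frac{9}{2} \cdot 6 = 27$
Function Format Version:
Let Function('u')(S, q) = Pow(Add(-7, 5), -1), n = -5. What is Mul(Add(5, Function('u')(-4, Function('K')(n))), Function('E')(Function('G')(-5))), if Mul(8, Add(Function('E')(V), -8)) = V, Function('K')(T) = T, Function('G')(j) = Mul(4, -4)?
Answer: 27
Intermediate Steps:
Function('G')(j) = -16
Function('u')(S, q) = Rational(-1, 2) (Function('u')(S, q) = Pow(-2, -1) = Rational(-1, 2))
Function('E')(V) = Add(8, Mul(Rational(1, 8), V))
Mul(Add(5, Function('u')(-4, Function('K')(n))), Function('E')(Function('G')(-5))) = Mul(Add(5, Rational(-1, 2)), Add(8, Mul(Rational(1, 8), -16))) = Mul(Rational(9, 2), Add(8, -2)) = Mul(Rational(9, 2), 6) = 27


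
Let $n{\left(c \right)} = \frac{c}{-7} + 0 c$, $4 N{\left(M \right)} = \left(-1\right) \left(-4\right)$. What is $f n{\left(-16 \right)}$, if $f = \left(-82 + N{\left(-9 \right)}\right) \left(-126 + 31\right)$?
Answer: $\frac{123120}{7} \approx 17589.0$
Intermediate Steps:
$N{\left(M \right)} = 1$ ($N{\left(M \right)} = \frac{\left(-1\right) \left(-4\right)}{4} = \frac{1}{4} \cdot 4 = 1$)
$n{\left(c \right)} = - \frac{c}{7}$ ($n{\left(c \right)} = - \frac{c}{7} + 0 = - \frac{c}{7}$)
$f = 7695$ ($f = \left(-82 + 1\right) \left(-126 + 31\right) = \left(-81\right) \left(-95\right) = 7695$)
$f n{\left(-16 \right)} = 7695 \left(\left(- \frac{1}{7}\right) \left(-16\right)\right) = 7695 \cdot \frac{16}{7} = \frac{123120}{7}$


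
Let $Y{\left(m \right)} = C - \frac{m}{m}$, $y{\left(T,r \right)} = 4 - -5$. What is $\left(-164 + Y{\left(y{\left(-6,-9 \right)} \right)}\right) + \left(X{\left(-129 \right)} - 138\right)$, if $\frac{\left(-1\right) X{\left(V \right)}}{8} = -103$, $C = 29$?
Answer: $550$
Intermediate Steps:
$y{\left(T,r \right)} = 9$ ($y{\left(T,r \right)} = 4 + 5 = 9$)
$X{\left(V \right)} = 824$ ($X{\left(V \right)} = \left(-8\right) \left(-103\right) = 824$)
$Y{\left(m \right)} = 28$ ($Y{\left(m \right)} = 29 - \frac{m}{m} = 29 - 1 = 28$)
$\left(-164 + Y{\left(y{\left(-6,-9 \right)} \right)}\right) + \left(X{\left(-129 \right)} - 138\right) = \left(-164 + 28\right) + \left(824 - 138\right) = -136 + 686 = 550$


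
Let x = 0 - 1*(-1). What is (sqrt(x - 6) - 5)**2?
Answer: (5 - I*sqrt(5))**2 ≈ 20.0 - 22.361*I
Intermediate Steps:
x = 1 (x = 0 + 1 = 1)
(sqrt(x - 6) - 5)**2 = (sqrt(1 - 6) - 5)**2 = (sqrt(-5) - 5)**2 = (I*sqrt(5) - 5)**2 = (-5 + I*sqrt(5))**2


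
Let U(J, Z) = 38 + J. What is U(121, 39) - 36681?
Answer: -36522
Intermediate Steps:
U(121, 39) - 36681 = (38 + 121) - 36681 = 159 - 36681 = -36522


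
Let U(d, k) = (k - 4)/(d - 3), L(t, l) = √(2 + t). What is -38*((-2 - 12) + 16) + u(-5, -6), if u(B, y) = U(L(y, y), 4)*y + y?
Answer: 0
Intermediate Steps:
U(d, k) = (-4 + k)/(-3 + d)
u(B, y) = y (u(B, y) = ((-4 + 4)/(-3 + √(2 + y)))*y + y = (0/(-3 + √(2 + y)))*y + y = 0*y + y = 0 + y = y)
-38*((-2 - 12) + 16) + u(-5, -6) = -38*((-2 - 12) + 16) - 6 = -38*(-14 + 16) - 6 = -38*2 - 6 = -76 - 6 = -82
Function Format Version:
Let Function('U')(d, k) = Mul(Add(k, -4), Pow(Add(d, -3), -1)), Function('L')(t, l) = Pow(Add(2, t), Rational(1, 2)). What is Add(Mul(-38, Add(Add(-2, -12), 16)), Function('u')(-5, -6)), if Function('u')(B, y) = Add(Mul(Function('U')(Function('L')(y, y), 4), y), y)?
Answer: 0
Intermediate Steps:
Function('U')(d, k) = Mul(Pow(Add(-3, d), -1), Add(-4, k)) (Function('U')(d, k) = Mul(Add(-4, k), Pow(Add(-3, d), -1)) = Mul(Pow(Add(-3, d), -1), Add(-4, k)))
Function('u')(B, y) = y (Function('u')(B, y) = Add(Mul(Mul(Pow(Add(-3, Pow(Add(2, y), Rational(1, 2))), -1), Add(-4, 4)), y), y) = Add(Mul(Mul(Pow(Add(-3, Pow(Add(2, y), Rational(1, 2))), -1), 0), y), y) = Add(Mul(0, y), y) = Add(0, y) = y)
Add(Mul(-38, Add(Add(-2, -12), 16)), Function('u')(-5, -6)) = Add(Mul(-38, Add(Add(-2, -12), 16)), -6) = Add(Mul(-38, Add(-14, 16)), -6) = Add(Mul(-38, 2), -6) = Add(-76, -6) = -82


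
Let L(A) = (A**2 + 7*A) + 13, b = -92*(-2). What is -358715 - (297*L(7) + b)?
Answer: -391866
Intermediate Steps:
b = 184
L(A) = 13 + A**2 + 7*A
-358715 - (297*L(7) + b) = -358715 - (297*(13 + 7**2 + 7*7) + 184) = -358715 - (297*(13 + 49 + 49) + 184) = -358715 - (297*111 + 184) = -358715 - (32967 + 184) = -358715 - 1*33151 = -358715 - 33151 = -391866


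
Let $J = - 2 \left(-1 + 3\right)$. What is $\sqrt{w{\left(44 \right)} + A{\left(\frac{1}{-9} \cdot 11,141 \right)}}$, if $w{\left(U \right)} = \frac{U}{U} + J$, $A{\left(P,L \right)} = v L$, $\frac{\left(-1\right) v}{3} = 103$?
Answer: $2 i \sqrt{10893} \approx 208.74 i$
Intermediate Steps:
$v = -309$ ($v = \left(-3\right) 103 = -309$)
$J = -4$ ($J = \left(-2\right) 2 = -4$)
$A{\left(P,L \right)} = - 309 L$
$w{\left(U \right)} = -3$ ($w{\left(U \right)} = \frac{U}{U} - 4 = 1 - 4 = -3$)
$\sqrt{w{\left(44 \right)} + A{\left(\frac{1}{-9} \cdot 11,141 \right)}} = \sqrt{-3 - 43569} = \sqrt{-43572} = 2 i \sqrt{10893}$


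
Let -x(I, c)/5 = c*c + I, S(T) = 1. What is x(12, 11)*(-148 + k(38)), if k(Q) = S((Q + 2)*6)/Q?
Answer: 196805/2 ≈ 98403.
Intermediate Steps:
k(Q) = 1/Q
x(I, c) = -5*I - 5*c**2 (x(I, c) = -5*(c*c + I) = -5*(c**2 + I) = -5*(I + c**2) = -5*I - 5*c**2)
x(12, 11)*(-148 + k(38)) = (-5*12 - 5*11**2)*(-148 + 1/38) = (-60 - 5*121)*(-148 + 1/38) = (-60 - 605)*(-5623/38) = -665*(-5623/38) = 196805/2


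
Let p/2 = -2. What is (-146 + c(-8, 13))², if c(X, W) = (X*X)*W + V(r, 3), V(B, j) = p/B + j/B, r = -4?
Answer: 7535025/16 ≈ 4.7094e+5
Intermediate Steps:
p = -4 (p = 2*(-2) = -4)
V(B, j) = -4/B + j/B
c(X, W) = ¼ + W*X² (c(X, W) = (X*X)*W + (-4 + 3)/(-4) = X²*W - ¼*(-1) = W*X² + ¼ = ¼ + W*X²)
(-146 + c(-8, 13))² = (-146 + (¼ + 13*(-8)²))² = (-146 + (¼ + 13*64))² = (-146 + (¼ + 832))² = (-146 + 3329/4)² = (2745/4)² = 7535025/16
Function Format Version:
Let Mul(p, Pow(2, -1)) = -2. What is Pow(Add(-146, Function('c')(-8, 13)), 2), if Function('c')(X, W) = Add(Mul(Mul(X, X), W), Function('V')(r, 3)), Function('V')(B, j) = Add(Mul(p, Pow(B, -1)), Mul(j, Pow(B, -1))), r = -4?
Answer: Rational(7535025, 16) ≈ 4.7094e+5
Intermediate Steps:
p = -4 (p = Mul(2, -2) = -4)
Function('V')(B, j) = Add(Mul(-4, Pow(B, -1)), Mul(j, Pow(B, -1)))
Function('c')(X, W) = Add(Rational(1, 4), Mul(W, Pow(X, 2))) (Function('c')(X, W) = Add(Mul(Mul(X, X), W), Mul(Pow(-4, -1), Add(-4, 3))) = Add(Mul(Pow(X, 2), W), Mul(Rational(-1, 4), -1)) = Add(Mul(W, Pow(X, 2)), Rational(1, 4)) = Add(Rational(1, 4), Mul(W, Pow(X, 2))))
Pow(Add(-146, Function('c')(-8, 13)), 2) = Pow(Add(-146, Add(Rational(1, 4), Mul(13, Pow(-8, 2)))), 2) = Pow(Add(-146, Add(Rational(1, 4), Mul(13, 64))), 2) = Pow(Add(-146, Add(Rational(1, 4), 832)), 2) = Pow(Add(-146, Rational(3329, 4)), 2) = Pow(Rational(2745, 4), 2) = Rational(7535025, 16)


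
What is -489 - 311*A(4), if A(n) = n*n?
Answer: -5465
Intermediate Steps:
A(n) = n**2
-489 - 311*A(4) = -489 - 311*4**2 = -489 - 311*16 = -489 - 4976 = -5465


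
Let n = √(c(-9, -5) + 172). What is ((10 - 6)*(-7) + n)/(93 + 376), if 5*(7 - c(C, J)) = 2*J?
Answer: -4/67 + √181/469 ≈ -0.031016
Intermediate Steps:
c(C, J) = 7 - 2*J/5
n = √181 (n = √((7 - ⅖*(-5)) + 172) = √((7 + 2) + 172) = √(9 + 172) = √181 ≈ 13.454)
((10 - 6)*(-7) + n)/(93 + 376) = ((10 - 6)*(-7) + √181)/(93 + 376) = (4*(-7) + √181)/469 = (-28 + √181)*(1/469) = -4/67 + √181/469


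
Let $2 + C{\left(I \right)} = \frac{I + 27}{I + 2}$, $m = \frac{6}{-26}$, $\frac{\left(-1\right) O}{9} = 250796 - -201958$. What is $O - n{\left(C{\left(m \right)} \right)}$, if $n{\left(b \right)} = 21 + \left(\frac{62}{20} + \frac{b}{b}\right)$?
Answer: $- \frac{40748111}{10} \approx -4.0748 \cdot 10^{6}$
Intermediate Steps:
$O = -4074786$ ($O = - 9 \left(250796 - -201958\right) = - 9 \left(250796 + 201958\right) = \left(-9\right) 452754 = -4074786$)
$m = - \frac{3}{13}$ ($m = 6 \left(- \frac{1}{26}\right) = - \frac{3}{13} \approx -0.23077$)
$C{\left(I \right)} = -2 + \frac{27 + I}{2 + I}$ ($C{\left(I \right)} = -2 + \frac{I + 27}{I + 2} = -2 + \frac{27 + I}{2 + I}$)
$n{\left(b \right)} = \frac{251}{10}$ ($n{\left(b \right)} = 21 + \left(62 \cdot \frac{1}{20} + 1\right) = 21 + \left(\frac{31}{10} + 1\right) = 21 + \frac{41}{10} = \frac{251}{10}$)
$O - n{\left(C{\left(m \right)} \right)} = -4074786 - \frac{251}{10} = - \frac{40748111}{10}$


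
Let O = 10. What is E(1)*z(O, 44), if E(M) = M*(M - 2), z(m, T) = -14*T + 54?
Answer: 562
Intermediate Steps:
z(m, T) = 54 - 14*T
E(M) = M*(-2 + M)
E(1)*z(O, 44) = (1*(-2 + 1))*(54 - 14*44) = (1*(-1))*(54 - 616) = -1*(-562) = 562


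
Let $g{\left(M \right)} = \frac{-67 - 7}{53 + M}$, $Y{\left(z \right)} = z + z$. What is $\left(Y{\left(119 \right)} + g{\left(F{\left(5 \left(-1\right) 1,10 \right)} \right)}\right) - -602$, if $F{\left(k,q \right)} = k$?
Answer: $\frac{20123}{24} \approx 838.46$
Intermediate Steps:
$Y{\left(z \right)} = 2 z$
$g{\left(M \right)} = - \frac{74}{53 + M}$
$\left(Y{\left(119 \right)} + g{\left(F{\left(5 \left(-1\right) 1,10 \right)} \right)}\right) - -602 = \left(2 \cdot 119 - \frac{74}{53 + 5 \left(-1\right) 1}\right) - -602 = \left(238 - \frac{74}{53 - 5}\right) + \left(-9 + 611\right) = \left(238 - \frac{74}{53 - 5}\right) + 602 = \left(238 - \frac{74}{48}\right) + 602 = \left(238 - \frac{37}{24}\right) + 602 = \frac{5675}{24} + 602 = \frac{20123}{24}$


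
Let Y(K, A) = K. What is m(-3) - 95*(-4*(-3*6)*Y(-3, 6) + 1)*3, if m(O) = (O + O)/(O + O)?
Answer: 61276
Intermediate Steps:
m(O) = 1 (m(O) = (2*O)/((2*O)) = (2*O)*(1/(2*O)) = 1)
m(-3) - 95*(-4*(-3*6)*Y(-3, 6) + 1)*3 = 1 - 95*(-4*(-3*6)*(-3) + 1)*3 = 1 - 95*(-(-72)*(-3) + 1)*3 = 1 - 95*(-4*54 + 1)*3 = 1 - 95*(-216 + 1)*3 = 1 - (-20425)*3 = 1 - 95*(-645) = 1 + 61275 = 61276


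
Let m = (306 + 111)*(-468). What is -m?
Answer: 195156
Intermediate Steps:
m = -195156 (m = 417*(-468) = -195156)
-m = -1*(-195156) = 195156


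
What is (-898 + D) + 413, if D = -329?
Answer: -814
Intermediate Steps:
(-898 + D) + 413 = (-898 - 329) + 413 = -1227 + 413 = -814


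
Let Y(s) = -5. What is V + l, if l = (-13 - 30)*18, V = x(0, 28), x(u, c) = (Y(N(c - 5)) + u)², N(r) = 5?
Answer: -749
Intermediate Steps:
x(u, c) = (-5 + u)²
V = 25 (V = (-5 + 0)² = (-5)² = 25)
l = -774 (l = -43*18 = -774)
V + l = 25 - 774 = -749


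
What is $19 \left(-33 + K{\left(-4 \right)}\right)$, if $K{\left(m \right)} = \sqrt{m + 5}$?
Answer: $-608$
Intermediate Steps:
$K{\left(m \right)} = \sqrt{5 + m}$
$19 \left(-33 + K{\left(-4 \right)}\right) = 19 \left(-33 + \sqrt{5 - 4}\right) = 19 \left(-33 + \sqrt{1}\right) = 19 \left(-33 + 1\right) = 19 \left(-32\right) = -608$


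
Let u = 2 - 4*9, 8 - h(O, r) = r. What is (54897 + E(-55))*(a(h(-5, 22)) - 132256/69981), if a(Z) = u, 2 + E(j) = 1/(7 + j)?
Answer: -3308994686995/1679544 ≈ -1.9702e+6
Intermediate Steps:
h(O, r) = 8 - r
E(j) = -2 + 1/(7 + j)
u = -34 (u = 2 - 36 = -34)
a(Z) = -34
(54897 + E(-55))*(a(h(-5, 22)) - 132256/69981) = (54897 + (-13 - 2*(-55))/(7 - 55))*(-34 - 132256/69981) = (54897 + (-13 + 110)/(-48))*(-34 - 132256*1/69981) = (54897 - 1/48*97)*(-34 - 132256/69981) = (54897 - 97/48)*(-2511610/69981) = (2634959/48)*(-2511610/69981) = -3308994686995/1679544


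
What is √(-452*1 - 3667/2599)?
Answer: 3*I*√340300065/2599 ≈ 21.293*I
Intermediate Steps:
√(-452*1 - 3667/2599) = √(-452 - 3667*1/2599) = √(-452 - 3667/2599) = √(-1178415/2599) = 3*I*√340300065/2599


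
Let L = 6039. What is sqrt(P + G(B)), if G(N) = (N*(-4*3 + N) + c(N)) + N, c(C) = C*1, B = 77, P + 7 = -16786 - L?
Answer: I*sqrt(17673) ≈ 132.94*I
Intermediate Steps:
P = -22832 (P = -7 + (-16786 - 1*6039) = -7 + (-16786 - 6039) = -7 - 22825 = -22832)
c(C) = C
G(N) = 2*N + N*(-12 + N) (G(N) = (N*(-4*3 + N) + N) + N = (N*(-12 + N) + N) + N = (N + N*(-12 + N)) + N = 2*N + N*(-12 + N))
sqrt(P + G(B)) = sqrt(-22832 + 77*(-10 + 77)) = sqrt(-22832 + 77*67) = sqrt(-22832 + 5159) = sqrt(-17673) = I*sqrt(17673)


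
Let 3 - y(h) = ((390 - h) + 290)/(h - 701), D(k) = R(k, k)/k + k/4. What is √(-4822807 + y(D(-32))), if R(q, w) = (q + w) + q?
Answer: 13*I*√14224015686/706 ≈ 2196.1*I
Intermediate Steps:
R(q, w) = w + 2*q
D(k) = 3 + k/4 (D(k) = (k + 2*k)/k + k/4 = (3*k)/k + k*(¼) = 3 + k/4)
y(h) = 3 - (680 - h)/(-701 + h) (y(h) = 3 - ((390 - h) + 290)/(h - 701) = 3 - (680 - h)/(-701 + h))
√(-4822807 + y(D(-32))) = √(-4822807 + (-2783 + 4*(3 + (¼)*(-32)))/(-701 + (3 + (¼)*(-32)))) = √(-4822807 + (-2783 + 4*(3 - 8))/(-701 + (3 - 8))) = √(-4822807 + (-2783 + 4*(-5))/(-701 - 5)) = √(-4822807 + (-2783 - 20)/(-706)) = √(-4822807 - 1/706*(-2803)) = √(-4822807 + 2803/706) = √(-3404898939/706) = 13*I*√14224015686/706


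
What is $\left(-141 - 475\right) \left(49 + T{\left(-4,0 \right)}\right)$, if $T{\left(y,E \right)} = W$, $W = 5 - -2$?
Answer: $-34496$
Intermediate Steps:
$W = 7$ ($W = 5 + 2 = 7$)
$T{\left(y,E \right)} = 7$
$\left(-141 - 475\right) \left(49 + T{\left(-4,0 \right)}\right) = \left(-141 - 475\right) \left(49 + 7\right) = \left(-616\right) 56 = -34496$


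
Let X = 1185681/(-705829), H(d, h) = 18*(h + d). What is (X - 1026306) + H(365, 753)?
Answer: -710193620559/705829 ≈ -1.0062e+6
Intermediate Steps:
H(d, h) = 18*d + 18*h (H(d, h) = 18*(d + h) = 18*d + 18*h)
X = -1185681/705829 (X = 1185681*(-1/705829) = -1185681/705829 ≈ -1.6798)
(X - 1026306) + H(365, 753) = (-1185681/705829 - 1026306) + (18*365 + 18*753) = -724397723355/705829 + (6570 + 13554) = -724397723355/705829 + 20124 = -710193620559/705829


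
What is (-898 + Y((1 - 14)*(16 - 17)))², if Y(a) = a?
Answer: 783225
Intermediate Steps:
(-898 + Y((1 - 14)*(16 - 17)))² = (-898 + (1 - 14)*(16 - 17))² = (-898 - 13*(-1))² = (-898 + 13)² = (-885)² = 783225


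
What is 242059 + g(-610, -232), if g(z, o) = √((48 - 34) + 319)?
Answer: 242059 + 3*√37 ≈ 2.4208e+5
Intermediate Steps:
g(z, o) = 3*√37 (g(z, o) = √(14 + 319) = √333 = 3*√37)
242059 + g(-610, -232) = 242059 + 3*√37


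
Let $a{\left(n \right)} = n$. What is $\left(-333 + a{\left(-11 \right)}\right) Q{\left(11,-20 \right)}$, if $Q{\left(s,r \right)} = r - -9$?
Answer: $3784$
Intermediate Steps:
$Q{\left(s,r \right)} = 9 + r$ ($Q{\left(s,r \right)} = r + 9 = 9 + r$)
$\left(-333 + a{\left(-11 \right)}\right) Q{\left(11,-20 \right)} = \left(-333 - 11\right) \left(9 - 20\right) = \left(-344\right) \left(-11\right) = 3784$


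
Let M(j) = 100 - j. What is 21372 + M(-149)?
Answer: 21621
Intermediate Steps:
21372 + M(-149) = 21372 + (100 - 1*(-149)) = 21372 + (100 + 149) = 21372 + 249 = 21621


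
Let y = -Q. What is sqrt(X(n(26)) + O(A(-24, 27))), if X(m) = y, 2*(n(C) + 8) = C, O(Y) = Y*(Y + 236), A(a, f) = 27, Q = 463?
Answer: sqrt(6638) ≈ 81.474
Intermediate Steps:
O(Y) = Y*(236 + Y)
y = -463 (y = -1*463 = -463)
n(C) = -8 + C/2
X(m) = -463
sqrt(X(n(26)) + O(A(-24, 27))) = sqrt(-463 + 27*(236 + 27)) = sqrt(-463 + 27*263) = sqrt(-463 + 7101) = sqrt(6638)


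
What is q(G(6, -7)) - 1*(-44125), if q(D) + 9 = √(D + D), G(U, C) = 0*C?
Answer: 44116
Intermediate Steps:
G(U, C) = 0
q(D) = -9 + √2*√D (q(D) = -9 + √(D + D) = -9 + √(2*D) = -9 + √2*√D)
q(G(6, -7)) - 1*(-44125) = (-9 + √2*√0) - 1*(-44125) = (-9 + √2*0) + 44125 = (-9 + 0) + 44125 = -9 + 44125 = 44116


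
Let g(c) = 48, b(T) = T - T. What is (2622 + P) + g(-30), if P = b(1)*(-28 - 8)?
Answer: 2670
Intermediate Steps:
b(T) = 0
P = 0 (P = 0*(-28 - 8) = 0*(-36) = 0)
(2622 + P) + g(-30) = (2622 + 0) + 48 = 2622 + 48 = 2670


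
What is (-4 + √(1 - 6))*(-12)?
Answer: 48 - 12*I*√5 ≈ 48.0 - 26.833*I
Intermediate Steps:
(-4 + √(1 - 6))*(-12) = (-4 + √(-5))*(-12) = (-4 + I*√5)*(-12) = 48 - 12*I*√5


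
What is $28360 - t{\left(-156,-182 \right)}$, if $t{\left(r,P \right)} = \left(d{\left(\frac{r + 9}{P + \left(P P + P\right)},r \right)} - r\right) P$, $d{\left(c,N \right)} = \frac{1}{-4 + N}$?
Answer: $\frac{4540069}{80} \approx 56751.0$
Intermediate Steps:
$t{\left(r,P \right)} = P \left(\frac{1}{-4 + r} - r\right)$ ($t{\left(r,P \right)} = \left(\frac{1}{-4 + r} - r\right) P = P \left(\frac{1}{-4 + r} - r\right)$)
$28360 - t{\left(-156,-182 \right)} = 28360 - \left(-1\right) \left(-182\right) \frac{1}{-4 - 156} \left(-1 - 156 \left(-4 - 156\right)\right) = 28360 - \left(-1\right) \left(-182\right) \frac{1}{-160} \left(-1 - -24960\right) = 28360 - \left(-1\right) \left(-182\right) \left(- \frac{1}{160}\right) \left(-1 + 24960\right) = 28360 - \left(-1\right) \left(-182\right) \left(- \frac{1}{160}\right) 24959 = 28360 - - \frac{2271269}{80} = 28360 + \frac{2271269}{80} = \frac{4540069}{80}$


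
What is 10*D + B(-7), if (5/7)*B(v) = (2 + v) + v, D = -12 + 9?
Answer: -234/5 ≈ -46.800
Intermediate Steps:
D = -3
B(v) = 14/5 + 14*v/5 (B(v) = 7*((2 + v) + v)/5 = 7*(2 + 2*v)/5 = 14/5 + 14*v/5)
10*D + B(-7) = 10*(-3) + (14/5 + (14/5)*(-7)) = -30 + (14/5 - 98/5) = -30 - 84/5 = -234/5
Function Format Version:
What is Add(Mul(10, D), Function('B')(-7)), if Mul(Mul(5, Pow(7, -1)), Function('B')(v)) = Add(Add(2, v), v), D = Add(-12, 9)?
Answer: Rational(-234, 5) ≈ -46.800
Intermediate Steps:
D = -3
Function('B')(v) = Add(Rational(14, 5), Mul(Rational(14, 5), v)) (Function('B')(v) = Mul(Rational(7, 5), Add(Add(2, v), v)) = Mul(Rational(7, 5), Add(2, Mul(2, v))) = Add(Rational(14, 5), Mul(Rational(14, 5), v)))
Add(Mul(10, D), Function('B')(-7)) = Add(Mul(10, -3), Add(Rational(14, 5), Mul(Rational(14, 5), -7))) = Add(-30, Add(Rational(14, 5), Rational(-98, 5))) = Add(-30, Rational(-84, 5)) = Rational(-234, 5)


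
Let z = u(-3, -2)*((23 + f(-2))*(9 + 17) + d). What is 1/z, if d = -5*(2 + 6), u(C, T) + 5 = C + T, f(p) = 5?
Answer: -1/6880 ≈ -0.00014535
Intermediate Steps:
u(C, T) = -5 + C + T (u(C, T) = -5 + (C + T) = -5 + C + T)
d = -40 (d = -5*8 = -40)
z = -6880 (z = (-5 - 3 - 2)*((23 + 5)*(9 + 17) - 40) = -10*(28*26 - 40) = -10*(728 - 40) = -10*688 = -6880)
1/z = 1/(-6880) = -1/6880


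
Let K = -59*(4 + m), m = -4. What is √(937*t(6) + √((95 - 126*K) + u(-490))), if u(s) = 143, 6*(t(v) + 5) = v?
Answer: √(-3748 + √238) ≈ 61.095*I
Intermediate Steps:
t(v) = -5 + v/6
K = 0 (K = -59*(4 - 4) = -59*0 = 0)
√(937*t(6) + √((95 - 126*K) + u(-490))) = √(937*(-5 + (⅙)*6) + √((95 - 126*0) + 143)) = √(937*(-5 + 1) + √((95 + 0) + 143)) = √(937*(-4) + √(95 + 143)) = √(-3748 + √238)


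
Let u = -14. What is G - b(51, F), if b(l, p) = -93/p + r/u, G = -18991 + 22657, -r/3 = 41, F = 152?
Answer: 3891927/1064 ≈ 3657.8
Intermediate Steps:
r = -123 (r = -3*41 = -123)
G = 3666
b(l, p) = 123/14 - 93/p (b(l, p) = -93/p - 123/(-14) = -93/p - 123*(-1/14) = -93/p + 123/14 = 123/14 - 93/p)
G - b(51, F) = 3666 - (123/14 - 93/152) = 3666 - 1*8697/1064 = 3666 - 8697/1064 = 3891927/1064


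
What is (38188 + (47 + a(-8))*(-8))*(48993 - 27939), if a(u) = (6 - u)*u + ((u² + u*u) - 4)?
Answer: 794072664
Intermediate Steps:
a(u) = -4 + 2*u² + u*(6 - u) (a(u) = u*(6 - u) + ((u² + u²) - 4) = u*(6 - u) + (2*u² - 4) = u*(6 - u) + (-4 + 2*u²) = -4 + 2*u² + u*(6 - u))
(38188 + (47 + a(-8))*(-8))*(48993 - 27939) = (38188 + (47 + (-4 + (-8)² + 6*(-8)))*(-8))*(48993 - 27939) = (38188 + (47 + (-4 + 64 - 48))*(-8))*21054 = (38188 + (47 + 12)*(-8))*21054 = (38188 + 59*(-8))*21054 = (38188 - 472)*21054 = 37716*21054 = 794072664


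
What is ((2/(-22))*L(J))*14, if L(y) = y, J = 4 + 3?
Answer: -98/11 ≈ -8.9091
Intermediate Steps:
J = 7
((2/(-22))*L(J))*14 = ((2/(-22))*7)*14 = ((2*(-1/22))*7)*14 = -1/11*7*14 = -7/11*14 = -98/11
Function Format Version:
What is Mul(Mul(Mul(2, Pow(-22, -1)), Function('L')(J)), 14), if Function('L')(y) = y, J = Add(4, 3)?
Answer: Rational(-98, 11) ≈ -8.9091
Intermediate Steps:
J = 7
Mul(Mul(Mul(2, Pow(-22, -1)), Function('L')(J)), 14) = Mul(Mul(Mul(2, Pow(-22, -1)), 7), 14) = Mul(Mul(Mul(2, Rational(-1, 22)), 7), 14) = Mul(Mul(Rational(-1, 11), 7), 14) = Mul(Rational(-7, 11), 14) = Rational(-98, 11)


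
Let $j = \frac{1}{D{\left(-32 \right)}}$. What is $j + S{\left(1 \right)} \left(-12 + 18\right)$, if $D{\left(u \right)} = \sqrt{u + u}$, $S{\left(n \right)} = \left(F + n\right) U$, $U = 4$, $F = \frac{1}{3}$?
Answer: $32 - \frac{i}{8} \approx 32.0 - 0.125 i$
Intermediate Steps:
$F = \frac{1}{3} \approx 0.33333$
$S{\left(n \right)} = \frac{4}{3} + 4 n$ ($S{\left(n \right)} = \left(\frac{1}{3} + n\right) 4 = \frac{4}{3} + 4 n$)
$D{\left(u \right)} = \sqrt{2} \sqrt{u}$ ($D{\left(u \right)} = \sqrt{2 u} = \sqrt{2} \sqrt{u}$)
$j = - \frac{i}{8}$ ($j = \frac{1}{\sqrt{2} \sqrt{-32}} = \frac{1}{\sqrt{2} \cdot 4 i \sqrt{2}} = \frac{1}{8 i} = - \frac{i}{8} \approx - 0.125 i$)
$j + S{\left(1 \right)} \left(-12 + 18\right) = - \frac{i}{8} + \left(\frac{4}{3} + 4 \cdot 1\right) \left(-12 + 18\right) = - \frac{i}{8} + \left(\frac{4}{3} + 4\right) 6 = - \frac{i}{8} + \frac{16}{3} \cdot 6 = - \frac{i}{8} + 32 = 32 - \frac{i}{8}$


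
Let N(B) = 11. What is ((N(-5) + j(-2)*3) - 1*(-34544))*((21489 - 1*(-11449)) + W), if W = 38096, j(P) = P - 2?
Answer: 2453727462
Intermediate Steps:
j(P) = -2 + P
((N(-5) + j(-2)*3) - 1*(-34544))*((21489 - 1*(-11449)) + W) = ((11 + (-2 - 2)*3) - 1*(-34544))*((21489 - 1*(-11449)) + 38096) = ((11 - 4*3) + 34544)*((21489 + 11449) + 38096) = ((11 - 12) + 34544)*(32938 + 38096) = (-1 + 34544)*71034 = 34543*71034 = 2453727462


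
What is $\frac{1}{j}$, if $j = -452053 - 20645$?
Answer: $- \frac{1}{472698} \approx -2.1155 \cdot 10^{-6}$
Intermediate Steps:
$j = -472698$ ($j = -452053 - 20645 = -472698$)
$\frac{1}{j} = \frac{1}{-472698} = - \frac{1}{472698}$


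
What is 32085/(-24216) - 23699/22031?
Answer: -426919873/177834232 ≈ -2.4007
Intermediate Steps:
32085/(-24216) - 23699/22031 = 32085*(-1/24216) - 23699*1/22031 = -10695/8072 - 23699/22031 = -426919873/177834232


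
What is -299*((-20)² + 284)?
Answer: -204516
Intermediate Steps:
-299*((-20)² + 284) = -299*(400 + 284) = -299*684 = -204516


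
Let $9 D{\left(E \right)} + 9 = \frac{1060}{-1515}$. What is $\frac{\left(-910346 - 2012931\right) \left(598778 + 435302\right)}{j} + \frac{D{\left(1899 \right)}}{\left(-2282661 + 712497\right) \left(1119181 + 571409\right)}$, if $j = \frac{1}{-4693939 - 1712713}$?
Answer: $\frac{140192148685423792357105056631529339}{7238831199284520} \approx 1.9367 \cdot 10^{19}$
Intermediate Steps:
$D{\left(E \right)} = - \frac{2939}{2727}$ ($D{\left(E \right)} = -1 + \frac{1060 \frac{1}{-1515}}{9} = -1 + \frac{1060 \left(- \frac{1}{1515}\right)}{9} = -1 + \frac{1}{9} \left(- \frac{212}{303}\right) = -1 - \frac{212}{2727} = - \frac{2939}{2727}$)
$j = - \frac{1}{6406652}$ ($j = \frac{1}{-6406652} = - \frac{1}{6406652} \approx -1.5609 \cdot 10^{-7}$)
$\frac{\left(-910346 - 2012931\right) \left(598778 + 435302\right)}{j} + \frac{D{\left(1899 \right)}}{\left(-2282661 + 712497\right) \left(1119181 + 571409\right)} = \frac{\left(-910346 - 2012931\right) \left(598778 + 435302\right)}{- \frac{1}{6406652}} - \frac{2939}{2727 \left(-2282661 + 712497\right) \left(1119181 + 571409\right)} = \left(-2923277\right) 1034080 \left(-6406652\right) - \frac{2939}{2727 \left(\left(-1570164\right) 1690590\right)} = \left(-3022902280160\right) \left(-6406652\right) - \frac{2939}{2727 \left(-2654503556760\right)} = 19366682938991624320 - - \frac{2939}{7238831199284520} = 19366682938991624320 + \frac{2939}{7238831199284520} = \frac{140192148685423792357105056631529339}{7238831199284520}$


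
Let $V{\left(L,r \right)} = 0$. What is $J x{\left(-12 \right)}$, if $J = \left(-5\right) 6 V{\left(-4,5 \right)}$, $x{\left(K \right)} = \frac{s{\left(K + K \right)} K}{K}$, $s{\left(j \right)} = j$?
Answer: $0$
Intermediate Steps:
$x{\left(K \right)} = 2 K$ ($x{\left(K \right)} = \frac{\left(K + K\right) K}{K} = \frac{2 K K}{K} = \frac{2 K^{2}}{K} = 2 K$)
$J = 0$ ($J = \left(-5\right) 6 \cdot 0 = \left(-30\right) 0 = 0$)
$J x{\left(-12 \right)} = 0 \cdot 2 \left(-12\right) = 0 \left(-24\right) = 0$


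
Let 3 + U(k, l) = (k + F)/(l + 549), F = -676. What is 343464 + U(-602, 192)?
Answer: 84834441/247 ≈ 3.4346e+5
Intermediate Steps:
U(k, l) = -3 + (-676 + k)/(549 + l) (U(k, l) = -3 + (k - 676)/(l + 549) = -3 + (-676 + k)/(549 + l))
343464 + U(-602, 192) = 343464 + (-2323 - 602 - 3*192)/(549 + 192) = 343464 + (-2323 - 602 - 576)/741 = 343464 + (1/741)*(-3501) = 343464 - 1167/247 = 84834441/247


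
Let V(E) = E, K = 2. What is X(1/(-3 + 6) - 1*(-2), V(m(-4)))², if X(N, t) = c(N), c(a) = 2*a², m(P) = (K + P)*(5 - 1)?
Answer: 9604/81 ≈ 118.57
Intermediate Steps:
m(P) = 8 + 4*P (m(P) = (2 + P)*(5 - 1) = (2 + P)*4 = 8 + 4*P)
X(N, t) = 2*N²
X(1/(-3 + 6) - 1*(-2), V(m(-4)))² = (2*(1/(-3 + 6) - 1*(-2))²)² = (2*(1/3 + 2)²)² = (2*(⅓ + 2)²)² = (2*(7/3)²)² = (2*(49/9))² = (98/9)² = 9604/81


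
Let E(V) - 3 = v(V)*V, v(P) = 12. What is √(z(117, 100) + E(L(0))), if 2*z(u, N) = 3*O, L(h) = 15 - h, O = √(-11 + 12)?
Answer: 3*√82/2 ≈ 13.583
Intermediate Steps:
O = 1 (O = √1 = 1)
E(V) = 3 + 12*V
z(u, N) = 3/2 (z(u, N) = (3*1)/2 = (½)*3 = 3/2)
√(z(117, 100) + E(L(0))) = √(3/2 + (3 + 12*(15 - 1*0))) = √(3/2 + (3 + 12*(15 + 0))) = √(3/2 + (3 + 12*15)) = √(3/2 + (3 + 180)) = √(3/2 + 183) = √(369/2) = 3*√82/2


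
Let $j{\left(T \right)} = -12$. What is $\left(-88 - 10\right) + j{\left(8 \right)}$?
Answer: $-110$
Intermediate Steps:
$\left(-88 - 10\right) + j{\left(8 \right)} = \left(-88 - 10\right) - 12 = -98 - 12 = -110$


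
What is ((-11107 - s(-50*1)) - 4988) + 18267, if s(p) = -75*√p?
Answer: 2172 + 375*I*√2 ≈ 2172.0 + 530.33*I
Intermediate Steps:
((-11107 - s(-50*1)) - 4988) + 18267 = ((-11107 - (-75)*√(-50*1)) - 4988) + 18267 = ((-11107 - (-75)*√(-50)) - 4988) + 18267 = ((-11107 - (-75)*5*I*√2) - 4988) + 18267 = ((-11107 - (-375)*I*√2) - 4988) + 18267 = ((-11107 + 375*I*√2) - 4988) + 18267 = (-16095 + 375*I*√2) + 18267 = 2172 + 375*I*√2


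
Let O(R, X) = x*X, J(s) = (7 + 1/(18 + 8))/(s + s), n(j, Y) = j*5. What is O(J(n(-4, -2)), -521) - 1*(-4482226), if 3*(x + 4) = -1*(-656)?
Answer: 13111154/3 ≈ 4.3704e+6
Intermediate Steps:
n(j, Y) = 5*j
J(s) = 183/(52*s) (J(s) = (7 + 1/26)/((2*s)) = (7 + 1/26)*(1/(2*s)) = 183*(1/(2*s))/26 = 183/(52*s))
x = 644/3 (x = -4 + (-1*(-656))/3 = -4 + (⅓)*656 = -4 + 656/3 = 644/3 ≈ 214.67)
O(R, X) = 644*X/3
O(J(n(-4, -2)), -521) - 1*(-4482226) = (644/3)*(-521) - 1*(-4482226) = -335524/3 + 4482226 = 13111154/3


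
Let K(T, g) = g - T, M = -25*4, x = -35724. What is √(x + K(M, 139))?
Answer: I*√35485 ≈ 188.37*I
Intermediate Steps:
M = -100
√(x + K(M, 139)) = √(-35724 + (139 - 1*(-100))) = √(-35724 + (139 + 100)) = √(-35724 + 239) = √(-35485) = I*√35485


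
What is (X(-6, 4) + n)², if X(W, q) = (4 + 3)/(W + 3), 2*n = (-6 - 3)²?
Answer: 52441/36 ≈ 1456.7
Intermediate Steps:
n = 81/2 (n = (-6 - 3)²/2 = (½)*(-9)² = (½)*81 = 81/2 ≈ 40.500)
X(W, q) = 7/(3 + W)
(X(-6, 4) + n)² = (7/(3 - 6) + 81/2)² = (7/(-3) + 81/2)² = (7*(-⅓) + 81/2)² = (-7/3 + 81/2)² = (229/6)² = 52441/36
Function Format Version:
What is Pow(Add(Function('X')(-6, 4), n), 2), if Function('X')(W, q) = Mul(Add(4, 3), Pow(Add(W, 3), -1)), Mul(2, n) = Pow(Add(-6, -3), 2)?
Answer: Rational(52441, 36) ≈ 1456.7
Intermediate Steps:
n = Rational(81, 2) (n = Mul(Rational(1, 2), Pow(Add(-6, -3), 2)) = Mul(Rational(1, 2), Pow(-9, 2)) = Mul(Rational(1, 2), 81) = Rational(81, 2) ≈ 40.500)
Function('X')(W, q) = Mul(7, Pow(Add(3, W), -1))
Pow(Add(Function('X')(-6, 4), n), 2) = Pow(Add(Mul(7, Pow(Add(3, -6), -1)), Rational(81, 2)), 2) = Pow(Add(Mul(7, Pow(-3, -1)), Rational(81, 2)), 2) = Pow(Add(Mul(7, Rational(-1, 3)), Rational(81, 2)), 2) = Pow(Add(Rational(-7, 3), Rational(81, 2)), 2) = Pow(Rational(229, 6), 2) = Rational(52441, 36)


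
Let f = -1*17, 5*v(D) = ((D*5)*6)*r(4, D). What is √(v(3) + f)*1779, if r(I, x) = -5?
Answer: 1779*I*√107 ≈ 18402.0*I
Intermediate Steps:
v(D) = -30*D (v(D) = (((D*5)*6)*(-5))/5 = (((5*D)*6)*(-5))/5 = ((30*D)*(-5))/5 = (-150*D)/5 = -30*D)
f = -17
√(v(3) + f)*1779 = √(-30*3 - 17)*1779 = √(-90 - 17)*1779 = √(-107)*1779 = (I*√107)*1779 = 1779*I*√107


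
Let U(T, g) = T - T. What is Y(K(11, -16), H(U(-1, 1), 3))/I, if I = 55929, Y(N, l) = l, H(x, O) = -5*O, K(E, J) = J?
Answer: -5/18643 ≈ -0.00026820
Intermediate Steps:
U(T, g) = 0
Y(K(11, -16), H(U(-1, 1), 3))/I = -5*3/55929 = -15*1/55929 = -5/18643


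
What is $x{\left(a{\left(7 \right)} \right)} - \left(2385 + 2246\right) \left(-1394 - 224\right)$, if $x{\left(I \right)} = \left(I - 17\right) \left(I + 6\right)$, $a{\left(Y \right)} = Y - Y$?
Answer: $7492856$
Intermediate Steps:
$a{\left(Y \right)} = 0$
$x{\left(I \right)} = \left(-17 + I\right) \left(6 + I\right)$
$x{\left(a{\left(7 \right)} \right)} - \left(2385 + 2246\right) \left(-1394 - 224\right) = \left(-102 + 0^{2} - 0\right) - \left(2385 + 2246\right) \left(-1394 - 224\right) = \left(-102 + 0 + 0\right) - 4631 \left(-1618\right) = -102 - -7492958 = -102 + 7492958 = 7492856$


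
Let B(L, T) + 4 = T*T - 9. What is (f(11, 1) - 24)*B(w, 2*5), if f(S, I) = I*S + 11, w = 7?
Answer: -174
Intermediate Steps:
B(L, T) = -13 + T**2 (B(L, T) = -4 + (T*T - 9) = -4 + (T**2 - 9) = -4 + (-9 + T**2) = -13 + T**2)
f(S, I) = 11 + I*S
(f(11, 1) - 24)*B(w, 2*5) = ((11 + 1*11) - 24)*(-13 + (2*5)**2) = ((11 + 11) - 24)*(-13 + 10**2) = (22 - 24)*(-13 + 100) = -2*87 = -174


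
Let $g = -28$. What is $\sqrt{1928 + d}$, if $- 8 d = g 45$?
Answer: $\frac{\sqrt{8342}}{2} \approx 45.667$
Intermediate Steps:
$d = \frac{315}{2}$ ($d = - \frac{\left(-28\right) 45}{8} = \left(- \frac{1}{8}\right) \left(-1260\right) = \frac{315}{2} \approx 157.5$)
$\sqrt{1928 + d} = \sqrt{1928 + \frac{315}{2}} = \sqrt{\frac{4171}{2}} = \frac{\sqrt{8342}}{2}$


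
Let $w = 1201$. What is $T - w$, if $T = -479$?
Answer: $-1680$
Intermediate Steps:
$T - w = -479 - 1201 = -1680$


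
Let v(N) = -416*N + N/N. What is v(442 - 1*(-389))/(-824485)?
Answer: 69139/164897 ≈ 0.41929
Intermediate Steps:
v(N) = 1 - 416*N (v(N) = -416*N + 1 = 1 - 416*N)
v(442 - 1*(-389))/(-824485) = (1 - 416*(442 - 1*(-389)))/(-824485) = (1 - 416*(442 + 389))*(-1/824485) = (1 - 416*831)*(-1/824485) = (1 - 345696)*(-1/824485) = -345695*(-1/824485) = 69139/164897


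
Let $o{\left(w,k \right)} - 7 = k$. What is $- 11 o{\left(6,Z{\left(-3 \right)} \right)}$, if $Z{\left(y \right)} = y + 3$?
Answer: $-77$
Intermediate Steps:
$Z{\left(y \right)} = 3 + y$
$o{\left(w,k \right)} = 7 + k$
$- 11 o{\left(6,Z{\left(-3 \right)} \right)} = - 11 \left(7 + \left(3 - 3\right)\right) = - 11 \left(7 + 0\right) = \left(-11\right) 7 = -77$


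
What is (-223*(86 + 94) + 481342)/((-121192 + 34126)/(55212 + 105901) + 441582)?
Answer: 35541688913/35572256850 ≈ 0.99914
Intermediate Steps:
(-223*(86 + 94) + 481342)/((-121192 + 34126)/(55212 + 105901) + 441582) = (-223*180 + 481342)/(-87066/161113 + 441582) = (-40140 + 481342)/(-87066*1/161113 + 441582) = 441202/(-87066/161113 + 441582) = 441202/(71144513700/161113) = 441202*(161113/71144513700) = 35541688913/35572256850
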